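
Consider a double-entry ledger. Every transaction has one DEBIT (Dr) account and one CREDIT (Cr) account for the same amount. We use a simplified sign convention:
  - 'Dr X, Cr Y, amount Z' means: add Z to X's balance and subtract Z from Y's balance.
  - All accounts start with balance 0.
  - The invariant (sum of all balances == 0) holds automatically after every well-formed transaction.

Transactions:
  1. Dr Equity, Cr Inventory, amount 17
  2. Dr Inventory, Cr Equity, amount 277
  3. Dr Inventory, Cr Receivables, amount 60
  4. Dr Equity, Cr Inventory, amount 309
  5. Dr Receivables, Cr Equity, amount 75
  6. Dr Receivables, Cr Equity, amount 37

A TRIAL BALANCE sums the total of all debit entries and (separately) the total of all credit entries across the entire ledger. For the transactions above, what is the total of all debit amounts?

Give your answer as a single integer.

Answer: 775

Derivation:
Txn 1: debit+=17
Txn 2: debit+=277
Txn 3: debit+=60
Txn 4: debit+=309
Txn 5: debit+=75
Txn 6: debit+=37
Total debits = 775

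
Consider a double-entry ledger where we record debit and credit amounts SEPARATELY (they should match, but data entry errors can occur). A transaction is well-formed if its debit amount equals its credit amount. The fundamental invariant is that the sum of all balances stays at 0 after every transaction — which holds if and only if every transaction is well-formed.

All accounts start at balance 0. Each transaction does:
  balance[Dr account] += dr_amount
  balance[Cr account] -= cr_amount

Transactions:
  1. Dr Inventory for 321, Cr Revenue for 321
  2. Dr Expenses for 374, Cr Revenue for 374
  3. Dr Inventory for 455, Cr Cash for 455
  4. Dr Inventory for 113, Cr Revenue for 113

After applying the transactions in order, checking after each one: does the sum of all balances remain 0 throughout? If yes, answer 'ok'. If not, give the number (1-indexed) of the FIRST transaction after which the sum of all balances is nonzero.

After txn 1: dr=321 cr=321 sum_balances=0
After txn 2: dr=374 cr=374 sum_balances=0
After txn 3: dr=455 cr=455 sum_balances=0
After txn 4: dr=113 cr=113 sum_balances=0

Answer: ok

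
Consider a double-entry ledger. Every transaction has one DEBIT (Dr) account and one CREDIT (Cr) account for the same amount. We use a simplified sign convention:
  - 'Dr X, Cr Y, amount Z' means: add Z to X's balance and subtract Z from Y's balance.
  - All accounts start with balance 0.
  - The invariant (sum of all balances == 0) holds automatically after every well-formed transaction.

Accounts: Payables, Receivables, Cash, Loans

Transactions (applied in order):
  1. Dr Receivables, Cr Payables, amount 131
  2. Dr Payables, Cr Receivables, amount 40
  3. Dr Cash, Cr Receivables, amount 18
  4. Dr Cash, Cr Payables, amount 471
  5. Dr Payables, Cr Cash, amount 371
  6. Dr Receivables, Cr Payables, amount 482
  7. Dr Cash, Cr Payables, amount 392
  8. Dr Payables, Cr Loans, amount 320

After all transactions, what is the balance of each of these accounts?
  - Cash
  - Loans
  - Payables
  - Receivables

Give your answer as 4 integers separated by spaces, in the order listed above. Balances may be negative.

After txn 1 (Dr Receivables, Cr Payables, amount 131): Payables=-131 Receivables=131
After txn 2 (Dr Payables, Cr Receivables, amount 40): Payables=-91 Receivables=91
After txn 3 (Dr Cash, Cr Receivables, amount 18): Cash=18 Payables=-91 Receivables=73
After txn 4 (Dr Cash, Cr Payables, amount 471): Cash=489 Payables=-562 Receivables=73
After txn 5 (Dr Payables, Cr Cash, amount 371): Cash=118 Payables=-191 Receivables=73
After txn 6 (Dr Receivables, Cr Payables, amount 482): Cash=118 Payables=-673 Receivables=555
After txn 7 (Dr Cash, Cr Payables, amount 392): Cash=510 Payables=-1065 Receivables=555
After txn 8 (Dr Payables, Cr Loans, amount 320): Cash=510 Loans=-320 Payables=-745 Receivables=555

Answer: 510 -320 -745 555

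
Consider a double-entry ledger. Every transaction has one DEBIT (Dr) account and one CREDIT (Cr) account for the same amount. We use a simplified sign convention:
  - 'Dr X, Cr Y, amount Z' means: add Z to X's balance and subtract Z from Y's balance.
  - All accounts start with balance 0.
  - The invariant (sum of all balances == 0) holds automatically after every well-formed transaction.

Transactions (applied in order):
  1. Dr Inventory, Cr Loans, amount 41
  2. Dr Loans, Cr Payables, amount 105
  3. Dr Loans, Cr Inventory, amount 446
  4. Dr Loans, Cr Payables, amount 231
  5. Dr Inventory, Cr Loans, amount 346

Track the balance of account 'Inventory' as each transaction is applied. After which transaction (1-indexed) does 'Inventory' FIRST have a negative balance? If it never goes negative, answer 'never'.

After txn 1: Inventory=41
After txn 2: Inventory=41
After txn 3: Inventory=-405

Answer: 3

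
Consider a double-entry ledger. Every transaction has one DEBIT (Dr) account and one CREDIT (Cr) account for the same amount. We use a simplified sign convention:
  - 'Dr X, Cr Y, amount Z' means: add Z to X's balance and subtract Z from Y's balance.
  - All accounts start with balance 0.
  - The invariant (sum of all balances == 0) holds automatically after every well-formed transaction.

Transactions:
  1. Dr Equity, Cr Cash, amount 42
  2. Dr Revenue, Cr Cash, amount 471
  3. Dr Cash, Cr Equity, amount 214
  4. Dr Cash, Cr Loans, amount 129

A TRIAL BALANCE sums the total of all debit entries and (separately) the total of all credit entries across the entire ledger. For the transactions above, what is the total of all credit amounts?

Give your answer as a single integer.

Txn 1: credit+=42
Txn 2: credit+=471
Txn 3: credit+=214
Txn 4: credit+=129
Total credits = 856

Answer: 856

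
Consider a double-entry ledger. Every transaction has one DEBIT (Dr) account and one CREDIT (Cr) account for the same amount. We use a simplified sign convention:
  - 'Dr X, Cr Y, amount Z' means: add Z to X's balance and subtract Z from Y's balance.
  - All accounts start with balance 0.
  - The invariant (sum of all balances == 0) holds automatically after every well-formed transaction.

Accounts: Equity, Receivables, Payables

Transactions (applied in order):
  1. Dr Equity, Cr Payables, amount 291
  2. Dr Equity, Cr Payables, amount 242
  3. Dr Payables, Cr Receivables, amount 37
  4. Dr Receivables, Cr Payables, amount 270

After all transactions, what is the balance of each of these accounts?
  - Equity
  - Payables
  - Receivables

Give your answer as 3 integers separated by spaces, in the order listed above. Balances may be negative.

After txn 1 (Dr Equity, Cr Payables, amount 291): Equity=291 Payables=-291
After txn 2 (Dr Equity, Cr Payables, amount 242): Equity=533 Payables=-533
After txn 3 (Dr Payables, Cr Receivables, amount 37): Equity=533 Payables=-496 Receivables=-37
After txn 4 (Dr Receivables, Cr Payables, amount 270): Equity=533 Payables=-766 Receivables=233

Answer: 533 -766 233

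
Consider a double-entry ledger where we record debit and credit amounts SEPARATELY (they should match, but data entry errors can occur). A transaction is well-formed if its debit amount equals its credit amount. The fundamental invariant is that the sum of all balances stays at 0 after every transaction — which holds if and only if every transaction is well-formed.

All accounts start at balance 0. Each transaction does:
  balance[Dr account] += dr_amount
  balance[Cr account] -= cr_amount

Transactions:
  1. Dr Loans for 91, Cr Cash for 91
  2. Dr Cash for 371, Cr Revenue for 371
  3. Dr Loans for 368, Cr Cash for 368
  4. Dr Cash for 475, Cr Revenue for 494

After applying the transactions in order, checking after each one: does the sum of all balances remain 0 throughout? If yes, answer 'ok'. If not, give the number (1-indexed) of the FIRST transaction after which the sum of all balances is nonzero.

After txn 1: dr=91 cr=91 sum_balances=0
After txn 2: dr=371 cr=371 sum_balances=0
After txn 3: dr=368 cr=368 sum_balances=0
After txn 4: dr=475 cr=494 sum_balances=-19

Answer: 4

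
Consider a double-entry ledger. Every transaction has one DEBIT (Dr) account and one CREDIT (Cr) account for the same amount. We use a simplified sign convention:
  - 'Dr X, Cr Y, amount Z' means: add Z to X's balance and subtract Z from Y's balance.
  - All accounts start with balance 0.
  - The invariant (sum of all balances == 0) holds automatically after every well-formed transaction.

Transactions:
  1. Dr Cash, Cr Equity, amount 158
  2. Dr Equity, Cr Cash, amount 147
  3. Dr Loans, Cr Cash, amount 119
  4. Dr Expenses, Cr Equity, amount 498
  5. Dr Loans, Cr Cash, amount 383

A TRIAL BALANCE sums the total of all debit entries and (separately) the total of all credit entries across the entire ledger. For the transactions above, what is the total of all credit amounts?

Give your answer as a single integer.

Answer: 1305

Derivation:
Txn 1: credit+=158
Txn 2: credit+=147
Txn 3: credit+=119
Txn 4: credit+=498
Txn 5: credit+=383
Total credits = 1305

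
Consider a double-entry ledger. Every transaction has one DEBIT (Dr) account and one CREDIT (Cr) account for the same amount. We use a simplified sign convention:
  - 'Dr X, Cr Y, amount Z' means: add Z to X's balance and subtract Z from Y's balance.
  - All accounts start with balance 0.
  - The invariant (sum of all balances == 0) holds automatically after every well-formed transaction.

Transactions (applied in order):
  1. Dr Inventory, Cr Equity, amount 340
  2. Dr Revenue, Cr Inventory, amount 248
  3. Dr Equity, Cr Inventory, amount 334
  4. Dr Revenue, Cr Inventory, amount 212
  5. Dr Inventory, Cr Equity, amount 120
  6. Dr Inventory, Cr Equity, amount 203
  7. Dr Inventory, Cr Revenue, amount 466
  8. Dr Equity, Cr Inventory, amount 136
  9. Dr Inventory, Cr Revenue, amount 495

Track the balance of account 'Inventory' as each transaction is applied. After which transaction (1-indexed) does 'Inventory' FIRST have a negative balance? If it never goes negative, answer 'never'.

After txn 1: Inventory=340
After txn 2: Inventory=92
After txn 3: Inventory=-242

Answer: 3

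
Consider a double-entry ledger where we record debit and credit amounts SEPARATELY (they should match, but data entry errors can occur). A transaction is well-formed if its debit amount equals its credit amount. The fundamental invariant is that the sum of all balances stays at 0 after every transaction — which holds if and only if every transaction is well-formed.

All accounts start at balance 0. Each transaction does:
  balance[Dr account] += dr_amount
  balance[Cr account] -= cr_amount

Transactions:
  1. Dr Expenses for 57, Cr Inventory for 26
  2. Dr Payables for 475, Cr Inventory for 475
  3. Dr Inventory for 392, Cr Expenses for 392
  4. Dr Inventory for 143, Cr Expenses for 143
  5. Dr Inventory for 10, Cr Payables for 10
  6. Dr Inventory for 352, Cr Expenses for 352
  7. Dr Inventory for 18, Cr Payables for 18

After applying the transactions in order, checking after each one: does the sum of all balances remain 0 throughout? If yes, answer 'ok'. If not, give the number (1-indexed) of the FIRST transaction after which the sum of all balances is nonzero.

After txn 1: dr=57 cr=26 sum_balances=31
After txn 2: dr=475 cr=475 sum_balances=31
After txn 3: dr=392 cr=392 sum_balances=31
After txn 4: dr=143 cr=143 sum_balances=31
After txn 5: dr=10 cr=10 sum_balances=31
After txn 6: dr=352 cr=352 sum_balances=31
After txn 7: dr=18 cr=18 sum_balances=31

Answer: 1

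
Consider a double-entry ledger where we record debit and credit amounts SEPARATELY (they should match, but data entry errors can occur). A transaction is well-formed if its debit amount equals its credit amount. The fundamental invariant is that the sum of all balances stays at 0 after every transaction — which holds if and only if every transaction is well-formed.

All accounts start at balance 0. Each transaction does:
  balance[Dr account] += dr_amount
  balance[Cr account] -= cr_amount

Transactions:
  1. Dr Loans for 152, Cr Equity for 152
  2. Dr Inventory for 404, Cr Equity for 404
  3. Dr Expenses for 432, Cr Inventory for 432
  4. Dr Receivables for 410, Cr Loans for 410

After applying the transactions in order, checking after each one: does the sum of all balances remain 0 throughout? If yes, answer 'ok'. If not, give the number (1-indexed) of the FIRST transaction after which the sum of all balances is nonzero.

After txn 1: dr=152 cr=152 sum_balances=0
After txn 2: dr=404 cr=404 sum_balances=0
After txn 3: dr=432 cr=432 sum_balances=0
After txn 4: dr=410 cr=410 sum_balances=0

Answer: ok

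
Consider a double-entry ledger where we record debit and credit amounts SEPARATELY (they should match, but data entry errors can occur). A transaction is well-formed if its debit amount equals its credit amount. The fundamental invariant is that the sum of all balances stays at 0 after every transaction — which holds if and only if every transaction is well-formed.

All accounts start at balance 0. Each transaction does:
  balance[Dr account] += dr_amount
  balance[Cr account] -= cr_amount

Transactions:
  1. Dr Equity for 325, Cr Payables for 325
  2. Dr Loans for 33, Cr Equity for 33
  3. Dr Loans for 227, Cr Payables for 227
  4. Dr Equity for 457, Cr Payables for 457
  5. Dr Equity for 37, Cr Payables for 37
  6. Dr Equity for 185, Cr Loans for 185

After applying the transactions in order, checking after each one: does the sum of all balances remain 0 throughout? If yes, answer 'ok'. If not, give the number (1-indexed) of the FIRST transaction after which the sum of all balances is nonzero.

Answer: ok

Derivation:
After txn 1: dr=325 cr=325 sum_balances=0
After txn 2: dr=33 cr=33 sum_balances=0
After txn 3: dr=227 cr=227 sum_balances=0
After txn 4: dr=457 cr=457 sum_balances=0
After txn 5: dr=37 cr=37 sum_balances=0
After txn 6: dr=185 cr=185 sum_balances=0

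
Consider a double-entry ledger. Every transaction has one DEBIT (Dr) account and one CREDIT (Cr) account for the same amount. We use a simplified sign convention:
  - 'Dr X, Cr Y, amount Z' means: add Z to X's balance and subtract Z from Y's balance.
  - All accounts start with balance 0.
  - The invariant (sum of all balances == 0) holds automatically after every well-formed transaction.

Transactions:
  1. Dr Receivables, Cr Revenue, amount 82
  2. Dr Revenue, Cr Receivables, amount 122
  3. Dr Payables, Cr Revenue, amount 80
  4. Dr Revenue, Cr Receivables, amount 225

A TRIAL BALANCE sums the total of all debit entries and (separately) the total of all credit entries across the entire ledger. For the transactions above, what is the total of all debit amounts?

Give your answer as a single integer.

Answer: 509

Derivation:
Txn 1: debit+=82
Txn 2: debit+=122
Txn 3: debit+=80
Txn 4: debit+=225
Total debits = 509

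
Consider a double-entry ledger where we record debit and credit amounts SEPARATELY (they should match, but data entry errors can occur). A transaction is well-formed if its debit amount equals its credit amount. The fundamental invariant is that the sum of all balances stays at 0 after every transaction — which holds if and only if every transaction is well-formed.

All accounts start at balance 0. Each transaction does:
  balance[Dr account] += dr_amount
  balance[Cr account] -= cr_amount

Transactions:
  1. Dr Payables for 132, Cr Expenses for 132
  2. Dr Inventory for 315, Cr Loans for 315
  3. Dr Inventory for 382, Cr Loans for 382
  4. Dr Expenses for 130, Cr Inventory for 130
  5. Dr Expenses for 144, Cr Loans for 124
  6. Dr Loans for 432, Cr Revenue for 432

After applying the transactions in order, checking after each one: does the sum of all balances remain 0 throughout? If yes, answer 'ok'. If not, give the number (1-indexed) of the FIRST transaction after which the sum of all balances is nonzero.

Answer: 5

Derivation:
After txn 1: dr=132 cr=132 sum_balances=0
After txn 2: dr=315 cr=315 sum_balances=0
After txn 3: dr=382 cr=382 sum_balances=0
After txn 4: dr=130 cr=130 sum_balances=0
After txn 5: dr=144 cr=124 sum_balances=20
After txn 6: dr=432 cr=432 sum_balances=20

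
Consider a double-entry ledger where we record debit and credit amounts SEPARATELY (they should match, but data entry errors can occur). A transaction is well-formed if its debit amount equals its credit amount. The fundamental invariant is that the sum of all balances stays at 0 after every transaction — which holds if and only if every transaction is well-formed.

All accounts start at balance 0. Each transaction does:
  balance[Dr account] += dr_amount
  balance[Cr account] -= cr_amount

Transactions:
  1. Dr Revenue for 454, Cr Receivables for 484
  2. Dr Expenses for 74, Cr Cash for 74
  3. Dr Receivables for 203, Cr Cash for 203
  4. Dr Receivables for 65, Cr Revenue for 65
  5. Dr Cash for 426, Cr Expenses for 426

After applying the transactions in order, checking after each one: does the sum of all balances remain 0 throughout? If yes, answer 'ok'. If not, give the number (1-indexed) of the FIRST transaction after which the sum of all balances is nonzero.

After txn 1: dr=454 cr=484 sum_balances=-30
After txn 2: dr=74 cr=74 sum_balances=-30
After txn 3: dr=203 cr=203 sum_balances=-30
After txn 4: dr=65 cr=65 sum_balances=-30
After txn 5: dr=426 cr=426 sum_balances=-30

Answer: 1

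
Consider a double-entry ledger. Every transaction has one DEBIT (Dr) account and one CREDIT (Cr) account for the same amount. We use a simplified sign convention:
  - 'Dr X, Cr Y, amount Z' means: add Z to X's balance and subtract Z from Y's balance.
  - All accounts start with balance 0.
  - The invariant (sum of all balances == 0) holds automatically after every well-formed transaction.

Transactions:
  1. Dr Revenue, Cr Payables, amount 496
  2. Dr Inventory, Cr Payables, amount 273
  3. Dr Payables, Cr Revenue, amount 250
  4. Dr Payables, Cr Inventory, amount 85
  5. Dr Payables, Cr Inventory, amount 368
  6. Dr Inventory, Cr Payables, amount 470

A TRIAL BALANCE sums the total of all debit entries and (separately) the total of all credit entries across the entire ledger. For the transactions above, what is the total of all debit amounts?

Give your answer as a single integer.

Answer: 1942

Derivation:
Txn 1: debit+=496
Txn 2: debit+=273
Txn 3: debit+=250
Txn 4: debit+=85
Txn 5: debit+=368
Txn 6: debit+=470
Total debits = 1942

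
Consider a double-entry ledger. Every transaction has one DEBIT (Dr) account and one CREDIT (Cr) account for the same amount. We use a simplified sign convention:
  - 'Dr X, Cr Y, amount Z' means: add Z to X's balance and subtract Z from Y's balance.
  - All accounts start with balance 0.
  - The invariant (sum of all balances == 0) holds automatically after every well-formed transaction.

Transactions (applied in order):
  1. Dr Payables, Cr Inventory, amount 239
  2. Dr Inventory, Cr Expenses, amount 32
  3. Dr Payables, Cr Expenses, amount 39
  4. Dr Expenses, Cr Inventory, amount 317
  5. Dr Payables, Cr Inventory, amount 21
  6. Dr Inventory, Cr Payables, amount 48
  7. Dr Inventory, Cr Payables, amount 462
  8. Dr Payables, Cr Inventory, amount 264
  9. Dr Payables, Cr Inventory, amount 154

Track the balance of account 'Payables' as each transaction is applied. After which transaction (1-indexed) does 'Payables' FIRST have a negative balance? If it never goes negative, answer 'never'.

Answer: 7

Derivation:
After txn 1: Payables=239
After txn 2: Payables=239
After txn 3: Payables=278
After txn 4: Payables=278
After txn 5: Payables=299
After txn 6: Payables=251
After txn 7: Payables=-211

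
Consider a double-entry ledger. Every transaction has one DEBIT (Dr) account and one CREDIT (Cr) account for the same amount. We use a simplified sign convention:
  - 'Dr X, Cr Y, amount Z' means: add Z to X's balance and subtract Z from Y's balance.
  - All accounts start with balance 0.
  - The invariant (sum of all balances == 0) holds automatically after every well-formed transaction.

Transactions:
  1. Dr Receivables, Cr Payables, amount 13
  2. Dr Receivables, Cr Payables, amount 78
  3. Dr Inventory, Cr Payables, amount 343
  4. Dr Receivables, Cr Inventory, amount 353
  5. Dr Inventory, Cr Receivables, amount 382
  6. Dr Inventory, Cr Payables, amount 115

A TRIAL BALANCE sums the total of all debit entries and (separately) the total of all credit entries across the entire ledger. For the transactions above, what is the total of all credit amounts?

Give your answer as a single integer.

Answer: 1284

Derivation:
Txn 1: credit+=13
Txn 2: credit+=78
Txn 3: credit+=343
Txn 4: credit+=353
Txn 5: credit+=382
Txn 6: credit+=115
Total credits = 1284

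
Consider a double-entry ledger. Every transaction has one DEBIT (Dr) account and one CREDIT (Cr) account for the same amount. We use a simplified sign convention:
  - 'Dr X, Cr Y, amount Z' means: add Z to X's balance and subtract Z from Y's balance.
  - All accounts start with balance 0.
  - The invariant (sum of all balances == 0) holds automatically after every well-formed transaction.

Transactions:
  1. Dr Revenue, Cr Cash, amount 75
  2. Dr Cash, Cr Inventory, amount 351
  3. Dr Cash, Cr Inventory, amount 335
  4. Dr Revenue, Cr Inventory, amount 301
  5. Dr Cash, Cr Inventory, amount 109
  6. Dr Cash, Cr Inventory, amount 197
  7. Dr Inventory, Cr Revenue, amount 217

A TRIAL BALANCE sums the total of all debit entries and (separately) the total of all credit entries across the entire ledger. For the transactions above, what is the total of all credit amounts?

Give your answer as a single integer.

Txn 1: credit+=75
Txn 2: credit+=351
Txn 3: credit+=335
Txn 4: credit+=301
Txn 5: credit+=109
Txn 6: credit+=197
Txn 7: credit+=217
Total credits = 1585

Answer: 1585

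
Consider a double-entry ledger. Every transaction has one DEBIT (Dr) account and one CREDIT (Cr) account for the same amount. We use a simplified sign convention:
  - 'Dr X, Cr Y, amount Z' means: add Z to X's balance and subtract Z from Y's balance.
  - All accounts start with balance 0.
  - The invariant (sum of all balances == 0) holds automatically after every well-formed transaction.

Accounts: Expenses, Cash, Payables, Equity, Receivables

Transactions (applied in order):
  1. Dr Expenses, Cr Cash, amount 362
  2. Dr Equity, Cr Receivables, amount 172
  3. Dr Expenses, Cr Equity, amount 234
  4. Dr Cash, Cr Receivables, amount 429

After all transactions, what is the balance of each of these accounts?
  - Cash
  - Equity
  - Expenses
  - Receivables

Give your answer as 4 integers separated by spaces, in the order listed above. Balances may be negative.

Answer: 67 -62 596 -601

Derivation:
After txn 1 (Dr Expenses, Cr Cash, amount 362): Cash=-362 Expenses=362
After txn 2 (Dr Equity, Cr Receivables, amount 172): Cash=-362 Equity=172 Expenses=362 Receivables=-172
After txn 3 (Dr Expenses, Cr Equity, amount 234): Cash=-362 Equity=-62 Expenses=596 Receivables=-172
After txn 4 (Dr Cash, Cr Receivables, amount 429): Cash=67 Equity=-62 Expenses=596 Receivables=-601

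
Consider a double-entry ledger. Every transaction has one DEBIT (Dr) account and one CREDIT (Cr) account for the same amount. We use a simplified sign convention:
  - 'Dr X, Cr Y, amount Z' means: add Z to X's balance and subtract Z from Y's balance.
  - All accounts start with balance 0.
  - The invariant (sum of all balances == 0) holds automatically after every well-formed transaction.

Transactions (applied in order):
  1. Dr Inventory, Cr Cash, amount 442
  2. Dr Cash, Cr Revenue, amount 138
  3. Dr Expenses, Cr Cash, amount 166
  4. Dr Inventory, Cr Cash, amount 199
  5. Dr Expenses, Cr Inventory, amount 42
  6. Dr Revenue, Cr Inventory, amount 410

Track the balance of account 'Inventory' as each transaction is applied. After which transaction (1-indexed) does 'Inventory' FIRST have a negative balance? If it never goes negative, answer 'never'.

Answer: never

Derivation:
After txn 1: Inventory=442
After txn 2: Inventory=442
After txn 3: Inventory=442
After txn 4: Inventory=641
After txn 5: Inventory=599
After txn 6: Inventory=189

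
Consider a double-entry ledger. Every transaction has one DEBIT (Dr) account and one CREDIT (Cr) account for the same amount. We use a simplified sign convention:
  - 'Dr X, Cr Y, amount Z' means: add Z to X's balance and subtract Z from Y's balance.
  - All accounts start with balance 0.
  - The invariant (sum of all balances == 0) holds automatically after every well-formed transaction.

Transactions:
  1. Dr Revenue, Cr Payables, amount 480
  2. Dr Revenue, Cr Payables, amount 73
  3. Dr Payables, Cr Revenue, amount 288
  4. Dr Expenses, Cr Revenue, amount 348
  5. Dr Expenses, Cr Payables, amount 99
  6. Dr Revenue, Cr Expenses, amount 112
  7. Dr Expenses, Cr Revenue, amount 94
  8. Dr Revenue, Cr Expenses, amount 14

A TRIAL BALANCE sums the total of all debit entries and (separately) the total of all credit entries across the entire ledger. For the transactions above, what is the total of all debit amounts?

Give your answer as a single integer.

Txn 1: debit+=480
Txn 2: debit+=73
Txn 3: debit+=288
Txn 4: debit+=348
Txn 5: debit+=99
Txn 6: debit+=112
Txn 7: debit+=94
Txn 8: debit+=14
Total debits = 1508

Answer: 1508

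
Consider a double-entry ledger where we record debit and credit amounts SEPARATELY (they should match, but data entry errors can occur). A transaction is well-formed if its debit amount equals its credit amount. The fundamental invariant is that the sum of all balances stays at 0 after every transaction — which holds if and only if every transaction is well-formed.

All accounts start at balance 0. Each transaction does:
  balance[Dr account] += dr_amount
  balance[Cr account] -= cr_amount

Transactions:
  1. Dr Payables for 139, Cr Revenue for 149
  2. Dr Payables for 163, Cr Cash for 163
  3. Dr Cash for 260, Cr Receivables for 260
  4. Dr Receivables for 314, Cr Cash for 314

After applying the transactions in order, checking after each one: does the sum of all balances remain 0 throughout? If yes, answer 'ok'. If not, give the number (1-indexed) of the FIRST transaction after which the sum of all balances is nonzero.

After txn 1: dr=139 cr=149 sum_balances=-10
After txn 2: dr=163 cr=163 sum_balances=-10
After txn 3: dr=260 cr=260 sum_balances=-10
After txn 4: dr=314 cr=314 sum_balances=-10

Answer: 1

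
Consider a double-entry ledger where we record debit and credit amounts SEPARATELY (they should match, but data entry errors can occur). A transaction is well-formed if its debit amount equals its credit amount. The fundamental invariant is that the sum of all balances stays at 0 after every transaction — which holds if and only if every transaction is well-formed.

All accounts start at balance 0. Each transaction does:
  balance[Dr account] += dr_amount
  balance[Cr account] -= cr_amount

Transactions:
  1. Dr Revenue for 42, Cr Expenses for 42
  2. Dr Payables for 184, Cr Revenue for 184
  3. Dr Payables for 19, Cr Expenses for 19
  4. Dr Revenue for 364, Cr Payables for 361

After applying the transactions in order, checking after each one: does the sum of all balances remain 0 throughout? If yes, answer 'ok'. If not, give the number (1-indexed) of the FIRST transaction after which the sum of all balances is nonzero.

After txn 1: dr=42 cr=42 sum_balances=0
After txn 2: dr=184 cr=184 sum_balances=0
After txn 3: dr=19 cr=19 sum_balances=0
After txn 4: dr=364 cr=361 sum_balances=3

Answer: 4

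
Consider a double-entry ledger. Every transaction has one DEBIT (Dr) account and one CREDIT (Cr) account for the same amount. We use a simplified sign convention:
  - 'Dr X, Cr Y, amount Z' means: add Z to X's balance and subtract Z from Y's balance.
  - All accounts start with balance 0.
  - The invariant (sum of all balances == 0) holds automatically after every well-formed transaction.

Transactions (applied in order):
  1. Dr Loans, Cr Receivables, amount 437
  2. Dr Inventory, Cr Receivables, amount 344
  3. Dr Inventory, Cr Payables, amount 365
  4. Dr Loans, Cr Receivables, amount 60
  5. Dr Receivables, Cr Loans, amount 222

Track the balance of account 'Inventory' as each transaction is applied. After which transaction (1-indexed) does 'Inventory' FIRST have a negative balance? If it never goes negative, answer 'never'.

After txn 1: Inventory=0
After txn 2: Inventory=344
After txn 3: Inventory=709
After txn 4: Inventory=709
After txn 5: Inventory=709

Answer: never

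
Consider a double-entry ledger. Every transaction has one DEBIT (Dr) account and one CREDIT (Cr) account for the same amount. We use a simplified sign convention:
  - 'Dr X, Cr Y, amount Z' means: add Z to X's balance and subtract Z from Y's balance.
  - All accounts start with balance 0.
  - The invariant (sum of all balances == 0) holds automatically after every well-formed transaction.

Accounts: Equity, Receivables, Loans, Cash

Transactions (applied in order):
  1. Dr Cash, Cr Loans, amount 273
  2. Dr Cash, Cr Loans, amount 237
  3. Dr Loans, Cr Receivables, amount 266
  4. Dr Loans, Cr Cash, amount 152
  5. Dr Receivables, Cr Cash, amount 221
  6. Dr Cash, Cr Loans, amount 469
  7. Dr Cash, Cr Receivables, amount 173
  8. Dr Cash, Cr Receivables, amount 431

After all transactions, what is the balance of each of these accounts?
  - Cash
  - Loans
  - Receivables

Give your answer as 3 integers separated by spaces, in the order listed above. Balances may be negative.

Answer: 1210 -561 -649

Derivation:
After txn 1 (Dr Cash, Cr Loans, amount 273): Cash=273 Loans=-273
After txn 2 (Dr Cash, Cr Loans, amount 237): Cash=510 Loans=-510
After txn 3 (Dr Loans, Cr Receivables, amount 266): Cash=510 Loans=-244 Receivables=-266
After txn 4 (Dr Loans, Cr Cash, amount 152): Cash=358 Loans=-92 Receivables=-266
After txn 5 (Dr Receivables, Cr Cash, amount 221): Cash=137 Loans=-92 Receivables=-45
After txn 6 (Dr Cash, Cr Loans, amount 469): Cash=606 Loans=-561 Receivables=-45
After txn 7 (Dr Cash, Cr Receivables, amount 173): Cash=779 Loans=-561 Receivables=-218
After txn 8 (Dr Cash, Cr Receivables, amount 431): Cash=1210 Loans=-561 Receivables=-649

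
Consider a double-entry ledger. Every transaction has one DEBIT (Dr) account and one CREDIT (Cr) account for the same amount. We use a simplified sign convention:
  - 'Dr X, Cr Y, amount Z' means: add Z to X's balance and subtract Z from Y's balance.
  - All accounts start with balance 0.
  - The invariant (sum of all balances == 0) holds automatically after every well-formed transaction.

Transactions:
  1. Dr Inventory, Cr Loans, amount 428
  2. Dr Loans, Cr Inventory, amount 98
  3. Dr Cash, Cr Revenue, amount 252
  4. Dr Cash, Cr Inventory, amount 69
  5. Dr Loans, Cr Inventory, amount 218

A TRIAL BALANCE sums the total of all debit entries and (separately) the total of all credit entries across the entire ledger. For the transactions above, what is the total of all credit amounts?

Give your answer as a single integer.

Answer: 1065

Derivation:
Txn 1: credit+=428
Txn 2: credit+=98
Txn 3: credit+=252
Txn 4: credit+=69
Txn 5: credit+=218
Total credits = 1065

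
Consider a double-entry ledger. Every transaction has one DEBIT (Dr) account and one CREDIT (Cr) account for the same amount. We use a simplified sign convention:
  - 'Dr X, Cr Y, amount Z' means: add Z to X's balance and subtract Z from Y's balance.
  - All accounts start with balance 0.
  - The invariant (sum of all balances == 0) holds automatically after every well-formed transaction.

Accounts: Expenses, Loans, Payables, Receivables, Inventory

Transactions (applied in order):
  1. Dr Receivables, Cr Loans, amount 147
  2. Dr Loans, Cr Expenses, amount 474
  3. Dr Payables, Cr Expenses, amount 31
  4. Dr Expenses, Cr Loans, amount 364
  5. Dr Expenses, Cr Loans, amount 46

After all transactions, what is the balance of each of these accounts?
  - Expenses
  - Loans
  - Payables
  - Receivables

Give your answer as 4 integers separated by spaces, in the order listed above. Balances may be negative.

After txn 1 (Dr Receivables, Cr Loans, amount 147): Loans=-147 Receivables=147
After txn 2 (Dr Loans, Cr Expenses, amount 474): Expenses=-474 Loans=327 Receivables=147
After txn 3 (Dr Payables, Cr Expenses, amount 31): Expenses=-505 Loans=327 Payables=31 Receivables=147
After txn 4 (Dr Expenses, Cr Loans, amount 364): Expenses=-141 Loans=-37 Payables=31 Receivables=147
After txn 5 (Dr Expenses, Cr Loans, amount 46): Expenses=-95 Loans=-83 Payables=31 Receivables=147

Answer: -95 -83 31 147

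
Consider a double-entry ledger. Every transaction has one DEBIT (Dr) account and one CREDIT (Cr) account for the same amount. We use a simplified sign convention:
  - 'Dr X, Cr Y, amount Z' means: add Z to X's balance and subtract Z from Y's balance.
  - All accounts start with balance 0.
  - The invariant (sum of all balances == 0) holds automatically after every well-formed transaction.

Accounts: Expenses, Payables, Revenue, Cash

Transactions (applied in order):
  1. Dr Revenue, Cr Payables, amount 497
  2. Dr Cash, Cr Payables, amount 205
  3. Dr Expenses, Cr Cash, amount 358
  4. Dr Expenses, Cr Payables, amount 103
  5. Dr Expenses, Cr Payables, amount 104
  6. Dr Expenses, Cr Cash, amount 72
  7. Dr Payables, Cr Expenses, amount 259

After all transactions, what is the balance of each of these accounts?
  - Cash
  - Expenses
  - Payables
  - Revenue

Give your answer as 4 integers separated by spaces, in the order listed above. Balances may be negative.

After txn 1 (Dr Revenue, Cr Payables, amount 497): Payables=-497 Revenue=497
After txn 2 (Dr Cash, Cr Payables, amount 205): Cash=205 Payables=-702 Revenue=497
After txn 3 (Dr Expenses, Cr Cash, amount 358): Cash=-153 Expenses=358 Payables=-702 Revenue=497
After txn 4 (Dr Expenses, Cr Payables, amount 103): Cash=-153 Expenses=461 Payables=-805 Revenue=497
After txn 5 (Dr Expenses, Cr Payables, amount 104): Cash=-153 Expenses=565 Payables=-909 Revenue=497
After txn 6 (Dr Expenses, Cr Cash, amount 72): Cash=-225 Expenses=637 Payables=-909 Revenue=497
After txn 7 (Dr Payables, Cr Expenses, amount 259): Cash=-225 Expenses=378 Payables=-650 Revenue=497

Answer: -225 378 -650 497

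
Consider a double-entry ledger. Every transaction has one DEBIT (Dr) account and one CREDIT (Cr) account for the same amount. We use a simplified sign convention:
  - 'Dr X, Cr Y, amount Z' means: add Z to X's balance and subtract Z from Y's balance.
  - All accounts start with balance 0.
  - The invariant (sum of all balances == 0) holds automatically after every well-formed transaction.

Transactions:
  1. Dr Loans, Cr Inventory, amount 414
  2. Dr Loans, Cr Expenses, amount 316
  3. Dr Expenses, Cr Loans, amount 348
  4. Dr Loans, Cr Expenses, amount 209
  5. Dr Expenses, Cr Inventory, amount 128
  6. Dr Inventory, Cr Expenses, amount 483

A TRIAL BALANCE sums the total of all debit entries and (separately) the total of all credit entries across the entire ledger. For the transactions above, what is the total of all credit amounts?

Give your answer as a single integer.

Answer: 1898

Derivation:
Txn 1: credit+=414
Txn 2: credit+=316
Txn 3: credit+=348
Txn 4: credit+=209
Txn 5: credit+=128
Txn 6: credit+=483
Total credits = 1898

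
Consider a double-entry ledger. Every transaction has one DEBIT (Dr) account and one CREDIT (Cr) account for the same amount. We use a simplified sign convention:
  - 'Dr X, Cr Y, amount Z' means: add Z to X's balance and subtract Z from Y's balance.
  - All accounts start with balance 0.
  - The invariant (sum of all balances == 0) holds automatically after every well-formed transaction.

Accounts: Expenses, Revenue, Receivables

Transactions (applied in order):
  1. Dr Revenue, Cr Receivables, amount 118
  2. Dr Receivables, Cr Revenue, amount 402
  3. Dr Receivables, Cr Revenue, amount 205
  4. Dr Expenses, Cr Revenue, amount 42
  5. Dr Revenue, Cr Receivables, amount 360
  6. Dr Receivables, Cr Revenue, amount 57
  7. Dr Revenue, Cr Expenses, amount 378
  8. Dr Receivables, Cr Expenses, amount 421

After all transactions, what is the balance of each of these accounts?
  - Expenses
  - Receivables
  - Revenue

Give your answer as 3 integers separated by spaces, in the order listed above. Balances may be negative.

Answer: -757 607 150

Derivation:
After txn 1 (Dr Revenue, Cr Receivables, amount 118): Receivables=-118 Revenue=118
After txn 2 (Dr Receivables, Cr Revenue, amount 402): Receivables=284 Revenue=-284
After txn 3 (Dr Receivables, Cr Revenue, amount 205): Receivables=489 Revenue=-489
After txn 4 (Dr Expenses, Cr Revenue, amount 42): Expenses=42 Receivables=489 Revenue=-531
After txn 5 (Dr Revenue, Cr Receivables, amount 360): Expenses=42 Receivables=129 Revenue=-171
After txn 6 (Dr Receivables, Cr Revenue, amount 57): Expenses=42 Receivables=186 Revenue=-228
After txn 7 (Dr Revenue, Cr Expenses, amount 378): Expenses=-336 Receivables=186 Revenue=150
After txn 8 (Dr Receivables, Cr Expenses, amount 421): Expenses=-757 Receivables=607 Revenue=150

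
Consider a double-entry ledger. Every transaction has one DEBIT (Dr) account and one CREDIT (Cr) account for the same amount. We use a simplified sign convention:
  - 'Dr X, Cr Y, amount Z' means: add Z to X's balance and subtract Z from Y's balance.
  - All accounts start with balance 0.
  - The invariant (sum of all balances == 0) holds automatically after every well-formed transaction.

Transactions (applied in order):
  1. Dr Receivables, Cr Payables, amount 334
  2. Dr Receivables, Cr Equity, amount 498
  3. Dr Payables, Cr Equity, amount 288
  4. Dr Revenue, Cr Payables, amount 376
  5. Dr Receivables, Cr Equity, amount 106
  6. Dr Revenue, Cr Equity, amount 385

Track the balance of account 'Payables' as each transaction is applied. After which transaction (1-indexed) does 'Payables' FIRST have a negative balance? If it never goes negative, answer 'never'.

After txn 1: Payables=-334

Answer: 1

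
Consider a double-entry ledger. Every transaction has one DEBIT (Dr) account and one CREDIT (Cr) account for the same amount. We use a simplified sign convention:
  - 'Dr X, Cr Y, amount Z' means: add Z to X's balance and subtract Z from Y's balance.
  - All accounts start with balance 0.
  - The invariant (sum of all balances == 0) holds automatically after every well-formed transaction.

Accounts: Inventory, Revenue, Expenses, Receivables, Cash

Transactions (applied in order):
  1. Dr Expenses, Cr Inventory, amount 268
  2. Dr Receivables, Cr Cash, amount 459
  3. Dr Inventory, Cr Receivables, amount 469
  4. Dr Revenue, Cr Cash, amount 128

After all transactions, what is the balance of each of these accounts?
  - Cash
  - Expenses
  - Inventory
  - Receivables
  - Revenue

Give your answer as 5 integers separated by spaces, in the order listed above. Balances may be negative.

After txn 1 (Dr Expenses, Cr Inventory, amount 268): Expenses=268 Inventory=-268
After txn 2 (Dr Receivables, Cr Cash, amount 459): Cash=-459 Expenses=268 Inventory=-268 Receivables=459
After txn 3 (Dr Inventory, Cr Receivables, amount 469): Cash=-459 Expenses=268 Inventory=201 Receivables=-10
After txn 4 (Dr Revenue, Cr Cash, amount 128): Cash=-587 Expenses=268 Inventory=201 Receivables=-10 Revenue=128

Answer: -587 268 201 -10 128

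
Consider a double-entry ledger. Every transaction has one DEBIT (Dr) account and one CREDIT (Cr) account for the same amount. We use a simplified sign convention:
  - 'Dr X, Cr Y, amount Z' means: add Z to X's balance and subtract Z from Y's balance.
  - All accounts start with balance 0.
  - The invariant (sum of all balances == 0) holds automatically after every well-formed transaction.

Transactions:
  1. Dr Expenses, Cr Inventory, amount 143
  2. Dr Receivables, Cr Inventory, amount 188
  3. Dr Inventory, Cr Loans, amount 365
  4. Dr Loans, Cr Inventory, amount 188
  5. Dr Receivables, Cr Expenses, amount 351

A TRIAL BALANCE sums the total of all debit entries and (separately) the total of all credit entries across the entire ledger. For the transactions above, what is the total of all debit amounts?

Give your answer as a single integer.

Txn 1: debit+=143
Txn 2: debit+=188
Txn 3: debit+=365
Txn 4: debit+=188
Txn 5: debit+=351
Total debits = 1235

Answer: 1235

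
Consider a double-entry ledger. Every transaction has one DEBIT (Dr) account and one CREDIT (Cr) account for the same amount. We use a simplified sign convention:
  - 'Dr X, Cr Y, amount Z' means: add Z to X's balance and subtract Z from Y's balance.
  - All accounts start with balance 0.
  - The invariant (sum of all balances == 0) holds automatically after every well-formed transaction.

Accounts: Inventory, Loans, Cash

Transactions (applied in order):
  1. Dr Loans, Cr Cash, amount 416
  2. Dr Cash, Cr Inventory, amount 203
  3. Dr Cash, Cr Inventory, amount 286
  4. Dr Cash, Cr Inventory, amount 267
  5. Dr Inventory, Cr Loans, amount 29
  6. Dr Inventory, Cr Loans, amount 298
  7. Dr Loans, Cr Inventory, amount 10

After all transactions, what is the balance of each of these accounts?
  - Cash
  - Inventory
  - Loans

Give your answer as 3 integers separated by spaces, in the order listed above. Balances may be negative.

Answer: 340 -439 99

Derivation:
After txn 1 (Dr Loans, Cr Cash, amount 416): Cash=-416 Loans=416
After txn 2 (Dr Cash, Cr Inventory, amount 203): Cash=-213 Inventory=-203 Loans=416
After txn 3 (Dr Cash, Cr Inventory, amount 286): Cash=73 Inventory=-489 Loans=416
After txn 4 (Dr Cash, Cr Inventory, amount 267): Cash=340 Inventory=-756 Loans=416
After txn 5 (Dr Inventory, Cr Loans, amount 29): Cash=340 Inventory=-727 Loans=387
After txn 6 (Dr Inventory, Cr Loans, amount 298): Cash=340 Inventory=-429 Loans=89
After txn 7 (Dr Loans, Cr Inventory, amount 10): Cash=340 Inventory=-439 Loans=99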